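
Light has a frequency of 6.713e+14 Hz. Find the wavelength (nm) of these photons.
446.58 nm

Using the wave equation: c = fλ

Solving for wavelength:
λ = c/f = (3×10⁸ m/s) / (6.713e+14 Hz)
λ = 446.58 nm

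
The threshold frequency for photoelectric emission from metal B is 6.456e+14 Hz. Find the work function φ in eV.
2.67 eV

At the threshold frequency, photon energy equals work function:
φ = hf₀

Calculating:
φ = (6.626×10⁻³⁴ J·s)(6.456e+14 Hz)
φ = 2.67 eV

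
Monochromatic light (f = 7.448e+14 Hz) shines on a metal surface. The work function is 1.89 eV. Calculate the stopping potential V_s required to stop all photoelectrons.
1.1902 V

The stopping potential V_s satisfies: eV_s = KE_max

First, find KE_max using Einstein's equation:
E_photon = hf = (6.626×10⁻³⁴ J·s)(7.448e+14 Hz) = 3.0802 eV
KE_max = E_photon - φ = 3.0802 - 1.89 = 1.1902 eV

Since eV_s = KE_max:
V_s = KE_max/e = 1.1902 V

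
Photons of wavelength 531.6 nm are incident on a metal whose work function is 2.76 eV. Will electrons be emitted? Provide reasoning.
No

For photoemission, the photon energy must exceed the work function.

Photon energy: E = hc/λ = 2.3323 eV
Work function: φ = 2.76 eV

Since E_photon (2.3323 eV) < φ (2.76 eV), photoemission will NOT occur.
The threshold wavelength is λ₀ = hc/φ = 449.2 nm.
Since 531.6 nm > 449.2 nm, the photons lack sufficient energy.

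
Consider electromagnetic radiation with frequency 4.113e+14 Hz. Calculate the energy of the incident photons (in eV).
1.7010 eV

Using E = hf:

E = hf = (6.626×10⁻³⁴ J·s)(4.113e+14 Hz)
E = 1.7010 eV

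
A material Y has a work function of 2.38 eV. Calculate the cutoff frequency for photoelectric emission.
5.7548e+14 Hz

The threshold frequency is when the photon energy equals the work function:
hf₀ = φ

Solving for f₀:
f₀ = φ/h = (2.38 eV × 1.602×10⁻¹⁹ J/eV) / (6.626×10⁻³⁴ J·s)
f₀ = 5.7548e+14 Hz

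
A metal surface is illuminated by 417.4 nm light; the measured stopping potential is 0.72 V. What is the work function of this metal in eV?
2.25 eV

The stopping potential gives the maximum kinetic energy: KE_max = eV_s = 0.72 eV

From Einstein's photoelectric equation: KE_max = hc/λ - φ
Rearranging: φ = hc/λ - KE_max

Calculate photon energy:
E_photon = hc/λ = (6.626×10⁻³⁴ J·s)(3×10⁸ m/s) / (417.4×10⁻⁹ m) = 2.9704 eV

Therefore:
φ = 2.9704 - 0.72 = 2.25 eV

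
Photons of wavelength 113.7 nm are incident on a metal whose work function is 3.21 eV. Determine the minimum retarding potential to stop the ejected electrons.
7.6945 V

The stopping potential V_s satisfies: eV_s = KE_max

First, find KE_max using Einstein's equation:
E_photon = hc/λ = 10.9045 eV
KE_max = E_photon - φ = 10.9045 - 3.21 = 7.6945 eV

Since eV_s = KE_max:
V_s = KE_max/e = 7.6945 V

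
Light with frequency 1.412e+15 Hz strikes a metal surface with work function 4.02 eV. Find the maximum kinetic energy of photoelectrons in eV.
1.8196 eV

Using Einstein's photoelectric equation: KE_max = hf - φ

First, calculate the photon energy:
E_photon = hf = (6.626×10⁻³⁴ J·s)(1.412e+15 Hz)
E_photon = 5.8396 eV

Then, the maximum kinetic energy:
KE_max = E_photon - φ = 5.8396 eV - 4.02 eV = 1.8196 eV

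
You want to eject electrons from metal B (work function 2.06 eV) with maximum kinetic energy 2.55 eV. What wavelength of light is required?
268.95 nm

From Einstein's equation: KE_max = hc/λ - φ

Rearranging for λ:
hc/λ = KE_max + φ
λ = hc/(KE_max + φ)

Required photon energy:
E_photon = KE_max + φ = 2.55 + 2.06 = 4.61 eV

Required wavelength:
λ = hc/E_photon = (6.626×10⁻³⁴)(3×10⁸) / (4.61 × 1.602×10⁻¹⁹)
λ = 268.95 nm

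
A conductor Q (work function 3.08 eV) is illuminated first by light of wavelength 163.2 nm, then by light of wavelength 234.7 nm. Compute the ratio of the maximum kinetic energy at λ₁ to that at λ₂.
2.0507

Using Einstein's equation: KE_max = hc/λ - φ

For λ₁ = 163.2 nm:
E₁ = hc/λ₁ = 7.5971 eV
KE₁ = E₁ - φ = 7.5971 - 3.08 = 4.5171 eV

For λ₂ = 234.7 nm:
E₂ = hc/λ₂ = 5.2827 eV
KE₂ = E₂ - φ = 5.2827 - 3.08 = 2.2027 eV

Ratio: KE₁/KE₂ = 4.5171/2.2027 = 2.0507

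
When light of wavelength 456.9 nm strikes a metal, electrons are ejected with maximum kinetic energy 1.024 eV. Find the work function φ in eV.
1.69 eV

From Einstein's photoelectric equation: KE_max = hf - φ = hc/λ - φ

Rearranging for φ:
φ = hc/λ - KE_max

Calculate photon energy:
E_photon = hc/λ = 2.7136 eV

Therefore:
φ = 2.7136 - 1.024 = 1.69 eV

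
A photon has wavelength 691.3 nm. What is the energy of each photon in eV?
1.7935 eV

Using E = hf = hc/λ:

E = hc/λ = (6.626×10⁻³⁴ J·s)(3×10⁸ m/s) / (691.3×10⁻⁹ m)
E = 1.7935 eV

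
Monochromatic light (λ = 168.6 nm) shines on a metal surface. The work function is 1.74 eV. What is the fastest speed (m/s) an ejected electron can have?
1.4052e+06 m/s

First, find the maximum kinetic energy:
E_photon = hc/λ = 7.3537 eV
KE_max = E_photon - φ = 7.3537 - 1.74 = 5.6137 eV

Convert to Joules: KE_max = 5.6137 × 1.602×10⁻¹⁹ J = 8.9942e-19 J

Then use KE = ½mv² to find velocity:
v = √(2·KE/m) = √(2 × 8.9942e-19 J / 9.109e-31 kg)
v = 1.4052e+06 m/s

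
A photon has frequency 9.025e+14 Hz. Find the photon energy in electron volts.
3.7324 eV

Using E = hf:

E = hf = (6.626×10⁻³⁴ J·s)(9.025e+14 Hz)
E = 3.7324 eV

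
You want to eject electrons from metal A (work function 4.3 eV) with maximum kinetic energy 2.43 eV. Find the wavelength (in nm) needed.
184.23 nm

From Einstein's equation: KE_max = hc/λ - φ

Rearranging for λ:
hc/λ = KE_max + φ
λ = hc/(KE_max + φ)

Required photon energy:
E_photon = KE_max + φ = 2.43 + 4.3 = 6.73 eV

Required wavelength:
λ = hc/E_photon = (6.626×10⁻³⁴)(3×10⁸) / (6.73 × 1.602×10⁻¹⁹)
λ = 184.23 nm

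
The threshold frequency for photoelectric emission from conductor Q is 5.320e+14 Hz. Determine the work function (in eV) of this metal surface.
2.20 eV

At the threshold frequency, photon energy equals work function:
φ = hf₀

Calculating:
φ = (6.626×10⁻³⁴ J·s)(5.320e+14 Hz)
φ = 2.20 eV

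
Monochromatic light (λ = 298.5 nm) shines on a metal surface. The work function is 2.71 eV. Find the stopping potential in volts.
1.4436 V

The stopping potential V_s satisfies: eV_s = KE_max

First, find KE_max using Einstein's equation:
E_photon = hc/λ = 4.1536 eV
KE_max = E_photon - φ = 4.1536 - 2.71 = 1.4436 eV

Since eV_s = KE_max:
V_s = KE_max/e = 1.4436 V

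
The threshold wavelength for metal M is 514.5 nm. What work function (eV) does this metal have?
2.41 eV

At the threshold wavelength, photon energy equals work function:
φ = hc/λ₀

Calculating:
φ = (6.626×10⁻³⁴ J·s)(3×10⁸ m/s) / (514.5×10⁻⁹ m)
φ = 2.41 eV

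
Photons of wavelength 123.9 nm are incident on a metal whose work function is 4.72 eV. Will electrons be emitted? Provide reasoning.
Yes

For photoemission, the photon energy must exceed the work function.

Photon energy: E = hc/λ = 10.0068 eV
Work function: φ = 4.72 eV

Since E_photon (10.0068 eV) > φ (4.72 eV), photoemission WILL occur.
The threshold wavelength is λ₀ = hc/φ = 262.7 nm.
Since 123.9 nm < 262.7 nm, the light has sufficient energy.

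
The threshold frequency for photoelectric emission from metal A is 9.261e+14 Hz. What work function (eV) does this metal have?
3.83 eV

At the threshold frequency, photon energy equals work function:
φ = hf₀

Calculating:
φ = (6.626×10⁻³⁴ J·s)(9.261e+14 Hz)
φ = 3.83 eV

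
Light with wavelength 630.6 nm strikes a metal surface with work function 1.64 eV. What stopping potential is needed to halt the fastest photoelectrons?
0.3261 V

The stopping potential V_s satisfies: eV_s = KE_max

First, find KE_max using Einstein's equation:
E_photon = hc/λ = 1.9661 eV
KE_max = E_photon - φ = 1.9661 - 1.64 = 0.3261 eV

Since eV_s = KE_max:
V_s = KE_max/e = 0.3261 V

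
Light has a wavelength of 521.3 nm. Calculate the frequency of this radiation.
5.7509e+14 Hz

Using the wave equation: c = fλ

Solving for frequency:
f = c/λ = (3×10⁸ m/s) / (521.3×10⁻⁹ m)
f = 5.7509e+14 Hz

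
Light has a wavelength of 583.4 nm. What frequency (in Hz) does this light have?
5.1387e+14 Hz

Using the wave equation: c = fλ

Solving for frequency:
f = c/λ = (3×10⁸ m/s) / (583.4×10⁻⁹ m)
f = 5.1387e+14 Hz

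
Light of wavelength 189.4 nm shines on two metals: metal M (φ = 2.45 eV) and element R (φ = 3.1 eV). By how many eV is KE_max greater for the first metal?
0.6500 eV

Using KE_max = hc/λ - φ for each metal:

Photon energy: E = hc/λ = 6.5462 eV

For metal M (φ₁ = 2.45 eV):
KE₁ = E - φ₁ = 6.5462 - 2.45 = 4.0962 eV

For element R (φ₂ = 3.1 eV):
KE₂ = E - φ₂ = 6.5462 - 3.1 = 3.4462 eV

Difference:
ΔKE = KE₁ - KE₂ = 4.0962 - 3.4462 = 0.6500 eV

Note: The difference equals the difference in work functions: 3.1 - 2.45 = 0.65 eV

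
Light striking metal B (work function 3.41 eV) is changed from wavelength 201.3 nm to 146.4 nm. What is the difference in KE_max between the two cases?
2.3097 eV

Using Einstein's equation: KE_max = hc/λ - φ

For λ₁ = 201.3 nm:
KE₁ = hc/λ₁ - φ = 6.1592 - 3.41 = 2.7492 eV

For λ₂ = 146.4 nm:
KE₂ = hc/λ₂ - φ = 8.4689 - 3.41 = 5.0589 eV

Change in KE:
ΔKE = KE₂ - KE₁ = 5.0589 - 2.7492 = 2.3097 eV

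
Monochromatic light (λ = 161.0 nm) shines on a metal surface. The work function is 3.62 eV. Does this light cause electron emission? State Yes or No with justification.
Yes

For photoemission, the photon energy must exceed the work function.

Photon energy: E = hc/λ = 7.7009 eV
Work function: φ = 3.62 eV

Since E_photon (7.7009 eV) > φ (3.62 eV), photoemission WILL occur.
The threshold wavelength is λ₀ = hc/φ = 342.5 nm.
Since 161.0 nm < 342.5 nm, the light has sufficient energy.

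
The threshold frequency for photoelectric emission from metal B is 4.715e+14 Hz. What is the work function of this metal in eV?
1.95 eV

At the threshold frequency, photon energy equals work function:
φ = hf₀

Calculating:
φ = (6.626×10⁻³⁴ J·s)(4.715e+14 Hz)
φ = 1.95 eV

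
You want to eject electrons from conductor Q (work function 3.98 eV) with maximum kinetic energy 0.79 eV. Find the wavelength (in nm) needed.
259.92 nm

From Einstein's equation: KE_max = hc/λ - φ

Rearranging for λ:
hc/λ = KE_max + φ
λ = hc/(KE_max + φ)

Required photon energy:
E_photon = KE_max + φ = 0.79 + 3.98 = 4.77 eV

Required wavelength:
λ = hc/E_photon = (6.626×10⁻³⁴)(3×10⁸) / (4.77 × 1.602×10⁻¹⁹)
λ = 259.92 nm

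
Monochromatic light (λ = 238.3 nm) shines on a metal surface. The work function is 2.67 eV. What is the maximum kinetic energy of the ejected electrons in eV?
2.5329 eV

Using Einstein's photoelectric equation: KE_max = hf - φ = hc/λ - φ

First, calculate the photon energy:
E_photon = hc/λ = (6.626×10⁻³⁴ J·s)(3×10⁸ m/s) / (238.3×10⁻⁹ m)
E_photon = 5.2029 eV

Then, the maximum kinetic energy:
KE_max = E_photon - φ = 5.2029 eV - 2.67 eV = 2.5329 eV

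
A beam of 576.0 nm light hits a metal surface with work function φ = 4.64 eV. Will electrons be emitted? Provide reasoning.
No

For photoemission, the photon energy must exceed the work function.

Photon energy: E = hc/λ = 2.1525 eV
Work function: φ = 4.64 eV

Since E_photon (2.1525 eV) < φ (4.64 eV), photoemission will NOT occur.
The threshold wavelength is λ₀ = hc/φ = 267.2 nm.
Since 576.0 nm > 267.2 nm, the photons lack sufficient energy.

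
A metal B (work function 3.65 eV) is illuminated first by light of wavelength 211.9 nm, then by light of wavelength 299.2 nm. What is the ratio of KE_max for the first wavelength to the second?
4.4569

Using Einstein's equation: KE_max = hc/λ - φ

For λ₁ = 211.9 nm:
E₁ = hc/λ₁ = 5.8511 eV
KE₁ = E₁ - φ = 5.8511 - 3.65 = 2.2011 eV

For λ₂ = 299.2 nm:
E₂ = hc/λ₂ = 4.1439 eV
KE₂ = E₂ - φ = 4.1439 - 3.65 = 0.4939 eV

Ratio: KE₁/KE₂ = 2.2011/0.4939 = 4.4569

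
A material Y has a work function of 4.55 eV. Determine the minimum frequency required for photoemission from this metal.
1.1002e+15 Hz

The threshold frequency is when the photon energy equals the work function:
hf₀ = φ

Solving for f₀:
f₀ = φ/h = (4.55 eV × 1.602×10⁻¹⁹ J/eV) / (6.626×10⁻³⁴ J·s)
f₀ = 1.1002e+15 Hz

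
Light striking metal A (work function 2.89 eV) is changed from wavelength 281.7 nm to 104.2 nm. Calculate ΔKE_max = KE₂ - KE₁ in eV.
7.4974 eV

Using Einstein's equation: KE_max = hc/λ - φ

For λ₁ = 281.7 nm:
KE₁ = hc/λ₁ - φ = 4.4013 - 2.89 = 1.5113 eV

For λ₂ = 104.2 nm:
KE₂ = hc/λ₂ - φ = 11.8987 - 2.89 = 9.0087 eV

Change in KE:
ΔKE = KE₂ - KE₁ = 9.0087 - 1.5113 = 7.4974 eV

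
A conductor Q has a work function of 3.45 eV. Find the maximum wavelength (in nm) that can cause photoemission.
359.37 nm

The threshold wavelength is when the photon energy equals the work function:
hc/λ₀ = φ

Solving for λ₀:
λ₀ = hc/φ = (6.626×10⁻³⁴ J·s)(3×10⁸ m/s) / (3.45 eV × 1.602×10⁻¹⁹ J/eV)
λ₀ = 359.37 nm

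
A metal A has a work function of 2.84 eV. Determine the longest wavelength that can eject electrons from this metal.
436.56 nm

The threshold wavelength is when the photon energy equals the work function:
hc/λ₀ = φ

Solving for λ₀:
λ₀ = hc/φ = (6.626×10⁻³⁴ J·s)(3×10⁸ m/s) / (2.84 eV × 1.602×10⁻¹⁹ J/eV)
λ₀ = 436.56 nm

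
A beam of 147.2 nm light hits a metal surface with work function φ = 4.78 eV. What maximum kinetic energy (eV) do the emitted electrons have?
3.6428 eV

Using Einstein's photoelectric equation: KE_max = hf - φ = hc/λ - φ

First, calculate the photon energy:
E_photon = hc/λ = (6.626×10⁻³⁴ J·s)(3×10⁸ m/s) / (147.2×10⁻⁹ m)
E_photon = 8.4228 eV

Then, the maximum kinetic energy:
KE_max = E_photon - φ = 8.4228 eV - 4.78 eV = 3.6428 eV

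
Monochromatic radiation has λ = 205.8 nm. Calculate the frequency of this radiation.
1.4567e+15 Hz

Using the wave equation: c = fλ

Solving for frequency:
f = c/λ = (3×10⁸ m/s) / (205.8×10⁻⁹ m)
f = 1.4567e+15 Hz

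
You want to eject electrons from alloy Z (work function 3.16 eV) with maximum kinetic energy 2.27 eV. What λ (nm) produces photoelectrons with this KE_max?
228.33 nm

From Einstein's equation: KE_max = hc/λ - φ

Rearranging for λ:
hc/λ = KE_max + φ
λ = hc/(KE_max + φ)

Required photon energy:
E_photon = KE_max + φ = 2.27 + 3.16 = 5.43 eV

Required wavelength:
λ = hc/E_photon = (6.626×10⁻³⁴)(3×10⁸) / (5.43 × 1.602×10⁻¹⁹)
λ = 228.33 nm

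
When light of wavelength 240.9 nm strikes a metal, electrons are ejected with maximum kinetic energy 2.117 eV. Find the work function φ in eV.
3.03 eV

From Einstein's photoelectric equation: KE_max = hf - φ = hc/λ - φ

Rearranging for φ:
φ = hc/λ - KE_max

Calculate photon energy:
E_photon = hc/λ = 5.1467 eV

Therefore:
φ = 5.1467 - 2.117 = 3.03 eV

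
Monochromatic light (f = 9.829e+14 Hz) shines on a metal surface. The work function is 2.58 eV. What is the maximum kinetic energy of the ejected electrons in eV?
1.4849 eV

Using Einstein's photoelectric equation: KE_max = hf - φ

First, calculate the photon energy:
E_photon = hf = (6.626×10⁻³⁴ J·s)(9.829e+14 Hz)
E_photon = 4.0649 eV

Then, the maximum kinetic energy:
KE_max = E_photon - φ = 4.0649 eV - 2.58 eV = 1.4849 eV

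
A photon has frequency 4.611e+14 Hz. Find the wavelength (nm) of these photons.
650.17 nm

Using the wave equation: c = fλ

Solving for wavelength:
λ = c/f = (3×10⁸ m/s) / (4.611e+14 Hz)
λ = 650.17 nm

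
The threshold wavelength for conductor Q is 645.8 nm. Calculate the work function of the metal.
1.92 eV

At the threshold wavelength, photon energy equals work function:
φ = hc/λ₀

Calculating:
φ = (6.626×10⁻³⁴ J·s)(3×10⁸ m/s) / (645.8×10⁻⁹ m)
φ = 1.92 eV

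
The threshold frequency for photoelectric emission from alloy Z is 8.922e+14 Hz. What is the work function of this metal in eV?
3.69 eV

At the threshold frequency, photon energy equals work function:
φ = hf₀

Calculating:
φ = (6.626×10⁻³⁴ J·s)(8.922e+14 Hz)
φ = 3.69 eV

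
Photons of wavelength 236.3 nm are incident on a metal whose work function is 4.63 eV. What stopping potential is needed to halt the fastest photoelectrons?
0.6169 V

The stopping potential V_s satisfies: eV_s = KE_max

First, find KE_max using Einstein's equation:
E_photon = hc/λ = 5.2469 eV
KE_max = E_photon - φ = 5.2469 - 4.63 = 0.6169 eV

Since eV_s = KE_max:
V_s = KE_max/e = 0.6169 V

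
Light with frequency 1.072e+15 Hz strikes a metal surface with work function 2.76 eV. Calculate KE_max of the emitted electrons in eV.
1.6734 eV

Using Einstein's photoelectric equation: KE_max = hf - φ

First, calculate the photon energy:
E_photon = hf = (6.626×10⁻³⁴ J·s)(1.072e+15 Hz)
E_photon = 4.4334 eV

Then, the maximum kinetic energy:
KE_max = E_photon - φ = 4.4334 eV - 2.76 eV = 1.6734 eV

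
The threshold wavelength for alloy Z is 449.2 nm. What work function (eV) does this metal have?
2.76 eV

At the threshold wavelength, photon energy equals work function:
φ = hc/λ₀

Calculating:
φ = (6.626×10⁻³⁴ J·s)(3×10⁸ m/s) / (449.2×10⁻⁹ m)
φ = 2.76 eV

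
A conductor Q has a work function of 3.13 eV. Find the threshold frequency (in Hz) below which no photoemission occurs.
7.5683e+14 Hz

The threshold frequency is when the photon energy equals the work function:
hf₀ = φ

Solving for f₀:
f₀ = φ/h = (3.13 eV × 1.602×10⁻¹⁹ J/eV) / (6.626×10⁻³⁴ J·s)
f₀ = 7.5683e+14 Hz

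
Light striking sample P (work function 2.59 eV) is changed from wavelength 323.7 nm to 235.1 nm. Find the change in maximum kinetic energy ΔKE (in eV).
1.4435 eV

Using Einstein's equation: KE_max = hc/λ - φ

For λ₁ = 323.7 nm:
KE₁ = hc/λ₁ - φ = 3.8302 - 2.59 = 1.2402 eV

For λ₂ = 235.1 nm:
KE₂ = hc/λ₂ - φ = 5.2737 - 2.59 = 2.6837 eV

Change in KE:
ΔKE = KE₂ - KE₁ = 2.6837 - 1.2402 = 1.4435 eV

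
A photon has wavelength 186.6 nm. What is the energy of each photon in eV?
6.6444 eV

Using E = hf = hc/λ:

E = hc/λ = (6.626×10⁻³⁴ J·s)(3×10⁸ m/s) / (186.6×10⁻⁹ m)
E = 6.6444 eV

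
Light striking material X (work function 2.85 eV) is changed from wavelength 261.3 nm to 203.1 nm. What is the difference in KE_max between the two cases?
1.3597 eV

Using Einstein's equation: KE_max = hc/λ - φ

For λ₁ = 261.3 nm:
KE₁ = hc/λ₁ - φ = 4.7449 - 2.85 = 1.8949 eV

For λ₂ = 203.1 nm:
KE₂ = hc/λ₂ - φ = 6.1046 - 2.85 = 3.2546 eV

Change in KE:
ΔKE = KE₂ - KE₁ = 3.2546 - 1.8949 = 1.3597 eV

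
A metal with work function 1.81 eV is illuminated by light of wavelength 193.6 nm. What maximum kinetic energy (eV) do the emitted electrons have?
4.5941 eV

Using Einstein's photoelectric equation: KE_max = hf - φ = hc/λ - φ

First, calculate the photon energy:
E_photon = hc/λ = (6.626×10⁻³⁴ J·s)(3×10⁸ m/s) / (193.6×10⁻⁹ m)
E_photon = 6.4041 eV

Then, the maximum kinetic energy:
KE_max = E_photon - φ = 6.4041 eV - 1.81 eV = 4.5941 eV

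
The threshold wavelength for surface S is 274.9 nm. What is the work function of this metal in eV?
4.51 eV

At the threshold wavelength, photon energy equals work function:
φ = hc/λ₀

Calculating:
φ = (6.626×10⁻³⁴ J·s)(3×10⁸ m/s) / (274.9×10⁻⁹ m)
φ = 4.51 eV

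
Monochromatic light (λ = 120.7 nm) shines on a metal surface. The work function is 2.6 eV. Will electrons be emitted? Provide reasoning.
Yes

For photoemission, the photon energy must exceed the work function.

Photon energy: E = hc/λ = 10.2721 eV
Work function: φ = 2.6 eV

Since E_photon (10.2721 eV) > φ (2.6 eV), photoemission WILL occur.
The threshold wavelength is λ₀ = hc/φ = 476.9 nm.
Since 120.7 nm < 476.9 nm, the light has sufficient energy.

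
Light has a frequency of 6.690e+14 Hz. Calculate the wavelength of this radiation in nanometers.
448.12 nm

Using the wave equation: c = fλ

Solving for wavelength:
λ = c/f = (3×10⁸ m/s) / (6.690e+14 Hz)
λ = 448.12 nm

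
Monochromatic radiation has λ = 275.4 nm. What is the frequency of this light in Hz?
1.0886e+15 Hz

Using the wave equation: c = fλ

Solving for frequency:
f = c/λ = (3×10⁸ m/s) / (275.4×10⁻⁹ m)
f = 1.0886e+15 Hz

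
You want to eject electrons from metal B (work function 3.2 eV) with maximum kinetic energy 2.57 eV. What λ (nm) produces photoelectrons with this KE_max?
214.88 nm

From Einstein's equation: KE_max = hc/λ - φ

Rearranging for λ:
hc/λ = KE_max + φ
λ = hc/(KE_max + φ)

Required photon energy:
E_photon = KE_max + φ = 2.57 + 3.2 = 5.77 eV

Required wavelength:
λ = hc/E_photon = (6.626×10⁻³⁴)(3×10⁸) / (5.77 × 1.602×10⁻¹⁹)
λ = 214.88 nm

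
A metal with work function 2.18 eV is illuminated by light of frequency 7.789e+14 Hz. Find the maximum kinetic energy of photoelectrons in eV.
1.0413 eV

Using Einstein's photoelectric equation: KE_max = hf - φ

First, calculate the photon energy:
E_photon = hf = (6.626×10⁻³⁴ J·s)(7.789e+14 Hz)
E_photon = 3.2213 eV

Then, the maximum kinetic energy:
KE_max = E_photon - φ = 3.2213 eV - 2.18 eV = 1.0413 eV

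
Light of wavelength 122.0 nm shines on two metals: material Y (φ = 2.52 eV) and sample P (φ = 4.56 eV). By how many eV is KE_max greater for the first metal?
2.0400 eV

Using KE_max = hc/λ - φ for each metal:

Photon energy: E = hc/λ = 10.1626 eV

For material Y (φ₁ = 2.52 eV):
KE₁ = E - φ₁ = 10.1626 - 2.52 = 7.6426 eV

For sample P (φ₂ = 4.56 eV):
KE₂ = E - φ₂ = 10.1626 - 4.56 = 5.6026 eV

Difference:
ΔKE = KE₁ - KE₂ = 7.6426 - 5.6026 = 2.0400 eV

Note: The difference equals the difference in work functions: 4.56 - 2.52 = 2.04 eV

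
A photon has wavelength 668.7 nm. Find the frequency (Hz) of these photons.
4.4832e+14 Hz

Using the wave equation: c = fλ

Solving for frequency:
f = c/λ = (3×10⁸ m/s) / (668.7×10⁻⁹ m)
f = 4.4832e+14 Hz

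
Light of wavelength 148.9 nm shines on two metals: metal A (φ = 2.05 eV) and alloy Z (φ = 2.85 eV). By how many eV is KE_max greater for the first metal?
0.8000 eV

Using KE_max = hc/λ - φ for each metal:

Photon energy: E = hc/λ = 8.3267 eV

For metal A (φ₁ = 2.05 eV):
KE₁ = E - φ₁ = 8.3267 - 2.05 = 6.2767 eV

For alloy Z (φ₂ = 2.85 eV):
KE₂ = E - φ₂ = 8.3267 - 2.85 = 5.4767 eV

Difference:
ΔKE = KE₁ - KE₂ = 6.2767 - 5.4767 = 0.8000 eV

Note: The difference equals the difference in work functions: 2.85 - 2.05 = 0.80 eV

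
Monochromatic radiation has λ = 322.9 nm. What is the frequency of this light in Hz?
9.2844e+14 Hz

Using the wave equation: c = fλ

Solving for frequency:
f = c/λ = (3×10⁸ m/s) / (322.9×10⁻⁹ m)
f = 9.2844e+14 Hz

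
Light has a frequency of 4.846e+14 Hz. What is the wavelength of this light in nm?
618.64 nm

Using the wave equation: c = fλ

Solving for wavelength:
λ = c/f = (3×10⁸ m/s) / (4.846e+14 Hz)
λ = 618.64 nm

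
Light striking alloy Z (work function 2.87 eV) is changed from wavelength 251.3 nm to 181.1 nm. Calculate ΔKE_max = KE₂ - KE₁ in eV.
1.9125 eV

Using Einstein's equation: KE_max = hc/λ - φ

For λ₁ = 251.3 nm:
KE₁ = hc/λ₁ - φ = 4.9337 - 2.87 = 2.0637 eV

For λ₂ = 181.1 nm:
KE₂ = hc/λ₂ - φ = 6.8462 - 2.87 = 3.9762 eV

Change in KE:
ΔKE = KE₂ - KE₁ = 3.9762 - 2.0637 = 1.9125 eV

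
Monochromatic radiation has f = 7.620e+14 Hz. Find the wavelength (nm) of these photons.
393.43 nm

Using the wave equation: c = fλ

Solving for wavelength:
λ = c/f = (3×10⁸ m/s) / (7.620e+14 Hz)
λ = 393.43 nm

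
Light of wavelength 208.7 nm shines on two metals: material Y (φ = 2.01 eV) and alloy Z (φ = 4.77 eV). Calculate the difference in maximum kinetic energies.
2.7600 eV

Using KE_max = hc/λ - φ for each metal:

Photon energy: E = hc/λ = 5.9408 eV

For material Y (φ₁ = 2.01 eV):
KE₁ = E - φ₁ = 5.9408 - 2.01 = 3.9308 eV

For alloy Z (φ₂ = 4.77 eV):
KE₂ = E - φ₂ = 5.9408 - 4.77 = 1.1708 eV

Difference:
ΔKE = KE₁ - KE₂ = 3.9308 - 1.1708 = 2.7600 eV

Note: The difference equals the difference in work functions: 4.77 - 2.01 = 2.76 eV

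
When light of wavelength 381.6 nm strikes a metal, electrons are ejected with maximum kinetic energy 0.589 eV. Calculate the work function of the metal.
2.66 eV

From Einstein's photoelectric equation: KE_max = hf - φ = hc/λ - φ

Rearranging for φ:
φ = hc/λ - KE_max

Calculate photon energy:
E_photon = hc/λ = 3.2491 eV

Therefore:
φ = 3.2491 - 0.589 = 2.66 eV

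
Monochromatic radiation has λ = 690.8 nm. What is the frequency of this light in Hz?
4.3398e+14 Hz

Using the wave equation: c = fλ

Solving for frequency:
f = c/λ = (3×10⁸ m/s) / (690.8×10⁻⁹ m)
f = 4.3398e+14 Hz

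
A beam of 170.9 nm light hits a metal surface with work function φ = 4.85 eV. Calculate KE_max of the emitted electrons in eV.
2.4048 eV

Using Einstein's photoelectric equation: KE_max = hf - φ = hc/λ - φ

First, calculate the photon energy:
E_photon = hc/λ = (6.626×10⁻³⁴ J·s)(3×10⁸ m/s) / (170.9×10⁻⁹ m)
E_photon = 7.2548 eV

Then, the maximum kinetic energy:
KE_max = E_photon - φ = 7.2548 eV - 4.85 eV = 2.4048 eV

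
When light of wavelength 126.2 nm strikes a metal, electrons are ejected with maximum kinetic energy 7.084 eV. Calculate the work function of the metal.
2.74 eV

From Einstein's photoelectric equation: KE_max = hf - φ = hc/λ - φ

Rearranging for φ:
φ = hc/λ - KE_max

Calculate photon energy:
E_photon = hc/λ = 9.8244 eV

Therefore:
φ = 9.8244 - 7.084 = 2.74 eV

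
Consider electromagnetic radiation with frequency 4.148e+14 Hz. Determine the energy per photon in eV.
1.7155 eV

Using E = hf:

E = hf = (6.626×10⁻³⁴ J·s)(4.148e+14 Hz)
E = 1.7155 eV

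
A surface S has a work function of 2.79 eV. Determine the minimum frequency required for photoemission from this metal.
6.7462e+14 Hz

The threshold frequency is when the photon energy equals the work function:
hf₀ = φ

Solving for f₀:
f₀ = φ/h = (2.79 eV × 1.602×10⁻¹⁹ J/eV) / (6.626×10⁻³⁴ J·s)
f₀ = 6.7462e+14 Hz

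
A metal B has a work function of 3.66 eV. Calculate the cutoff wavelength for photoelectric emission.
338.75 nm

The threshold wavelength is when the photon energy equals the work function:
hc/λ₀ = φ

Solving for λ₀:
λ₀ = hc/φ = (6.626×10⁻³⁴ J·s)(3×10⁸ m/s) / (3.66 eV × 1.602×10⁻¹⁹ J/eV)
λ₀ = 338.75 nm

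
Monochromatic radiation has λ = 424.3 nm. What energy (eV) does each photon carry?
2.9221 eV

Using E = hf = hc/λ:

E = hc/λ = (6.626×10⁻³⁴ J·s)(3×10⁸ m/s) / (424.3×10⁻⁹ m)
E = 2.9221 eV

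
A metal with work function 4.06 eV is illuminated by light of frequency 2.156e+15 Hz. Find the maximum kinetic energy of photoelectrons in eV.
4.8565 eV

Using Einstein's photoelectric equation: KE_max = hf - φ

First, calculate the photon energy:
E_photon = hf = (6.626×10⁻³⁴ J·s)(2.156e+15 Hz)
E_photon = 8.9165 eV

Then, the maximum kinetic energy:
KE_max = E_photon - φ = 8.9165 eV - 4.06 eV = 4.8565 eV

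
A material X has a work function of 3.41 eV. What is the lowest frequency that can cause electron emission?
8.2453e+14 Hz

The threshold frequency is when the photon energy equals the work function:
hf₀ = φ

Solving for f₀:
f₀ = φ/h = (3.41 eV × 1.602×10⁻¹⁹ J/eV) / (6.626×10⁻³⁴ J·s)
f₀ = 8.2453e+14 Hz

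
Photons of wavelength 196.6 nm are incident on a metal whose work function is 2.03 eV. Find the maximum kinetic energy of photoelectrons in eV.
4.2764 eV

Using Einstein's photoelectric equation: KE_max = hf - φ = hc/λ - φ

First, calculate the photon energy:
E_photon = hc/λ = (6.626×10⁻³⁴ J·s)(3×10⁸ m/s) / (196.6×10⁻⁹ m)
E_photon = 6.3064 eV

Then, the maximum kinetic energy:
KE_max = E_photon - φ = 6.3064 eV - 2.03 eV = 4.2764 eV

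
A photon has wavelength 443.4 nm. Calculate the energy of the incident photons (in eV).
2.7962 eV

Using E = hf = hc/λ:

E = hc/λ = (6.626×10⁻³⁴ J·s)(3×10⁸ m/s) / (443.4×10⁻⁹ m)
E = 2.7962 eV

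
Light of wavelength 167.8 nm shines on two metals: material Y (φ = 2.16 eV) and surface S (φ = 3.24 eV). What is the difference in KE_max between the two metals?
1.0800 eV

Using KE_max = hc/λ - φ for each metal:

Photon energy: E = hc/λ = 7.3888 eV

For material Y (φ₁ = 2.16 eV):
KE₁ = E - φ₁ = 7.3888 - 2.16 = 5.2288 eV

For surface S (φ₂ = 3.24 eV):
KE₂ = E - φ₂ = 7.3888 - 3.24 = 4.1488 eV

Difference:
ΔKE = KE₁ - KE₂ = 5.2288 - 4.1488 = 1.0800 eV

Note: The difference equals the difference in work functions: 3.24 - 2.16 = 1.08 eV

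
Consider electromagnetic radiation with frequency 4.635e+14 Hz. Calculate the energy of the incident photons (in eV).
1.9169 eV

Using E = hf:

E = hf = (6.626×10⁻³⁴ J·s)(4.635e+14 Hz)
E = 1.9169 eV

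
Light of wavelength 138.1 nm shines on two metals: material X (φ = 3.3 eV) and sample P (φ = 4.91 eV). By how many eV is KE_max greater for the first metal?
1.6100 eV

Using KE_max = hc/λ - φ for each metal:

Photon energy: E = hc/λ = 8.9779 eV

For material X (φ₁ = 3.3 eV):
KE₁ = E - φ₁ = 8.9779 - 3.3 = 5.6779 eV

For sample P (φ₂ = 4.91 eV):
KE₂ = E - φ₂ = 8.9779 - 4.91 = 4.0679 eV

Difference:
ΔKE = KE₁ - KE₂ = 5.6779 - 4.0679 = 1.6100 eV

Note: The difference equals the difference in work functions: 4.91 - 3.3 = 1.61 eV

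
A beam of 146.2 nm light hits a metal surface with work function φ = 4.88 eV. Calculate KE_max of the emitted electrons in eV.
3.6005 eV

Using Einstein's photoelectric equation: KE_max = hf - φ = hc/λ - φ

First, calculate the photon energy:
E_photon = hc/λ = (6.626×10⁻³⁴ J·s)(3×10⁸ m/s) / (146.2×10⁻⁹ m)
E_photon = 8.4805 eV

Then, the maximum kinetic energy:
KE_max = E_photon - φ = 8.4805 eV - 4.88 eV = 3.6005 eV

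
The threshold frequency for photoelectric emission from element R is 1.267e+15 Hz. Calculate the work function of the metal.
5.24 eV

At the threshold frequency, photon energy equals work function:
φ = hf₀

Calculating:
φ = (6.626×10⁻³⁴ J·s)(1.267e+15 Hz)
φ = 5.24 eV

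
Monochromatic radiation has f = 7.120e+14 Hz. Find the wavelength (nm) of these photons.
421.06 nm

Using the wave equation: c = fλ

Solving for wavelength:
λ = c/f = (3×10⁸ m/s) / (7.120e+14 Hz)
λ = 421.06 nm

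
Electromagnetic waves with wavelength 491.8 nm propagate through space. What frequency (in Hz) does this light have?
6.0958e+14 Hz

Using the wave equation: c = fλ

Solving for frequency:
f = c/λ = (3×10⁸ m/s) / (491.8×10⁻⁹ m)
f = 6.0958e+14 Hz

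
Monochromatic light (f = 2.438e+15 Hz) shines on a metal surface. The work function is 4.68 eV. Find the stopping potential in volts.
5.4028 V

The stopping potential V_s satisfies: eV_s = KE_max

First, find KE_max using Einstein's equation:
E_photon = hf = (6.626×10⁻³⁴ J·s)(2.438e+15 Hz) = 10.0828 eV
KE_max = E_photon - φ = 10.0828 - 4.68 = 5.4028 eV

Since eV_s = KE_max:
V_s = KE_max/e = 5.4028 V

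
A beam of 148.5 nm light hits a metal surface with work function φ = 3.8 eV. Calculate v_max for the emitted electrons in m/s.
1.2650e+06 m/s

First, find the maximum kinetic energy:
E_photon = hc/λ = 8.3491 eV
KE_max = E_photon - φ = 8.3491 - 3.8 = 4.5491 eV

Convert to Joules: KE_max = 4.5491 × 1.602×10⁻¹⁹ J = 7.2885e-19 J

Then use KE = ½mv² to find velocity:
v = √(2·KE/m) = √(2 × 7.2885e-19 J / 9.109e-31 kg)
v = 1.2650e+06 m/s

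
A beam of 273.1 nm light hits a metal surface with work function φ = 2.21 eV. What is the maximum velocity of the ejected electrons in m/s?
9.0530e+05 m/s

First, find the maximum kinetic energy:
E_photon = hc/λ = 4.5399 eV
KE_max = E_photon - φ = 4.5399 - 2.21 = 2.3299 eV

Convert to Joules: KE_max = 2.3299 × 1.602×10⁻¹⁹ J = 3.7329e-19 J

Then use KE = ½mv² to find velocity:
v = √(2·KE/m) = √(2 × 3.7329e-19 J / 9.109e-31 kg)
v = 9.0530e+05 m/s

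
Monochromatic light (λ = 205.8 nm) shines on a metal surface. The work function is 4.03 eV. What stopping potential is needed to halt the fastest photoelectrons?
1.9945 V

The stopping potential V_s satisfies: eV_s = KE_max

First, find KE_max using Einstein's equation:
E_photon = hc/λ = 6.0245 eV
KE_max = E_photon - φ = 6.0245 - 4.03 = 1.9945 eV

Since eV_s = KE_max:
V_s = KE_max/e = 1.9945 V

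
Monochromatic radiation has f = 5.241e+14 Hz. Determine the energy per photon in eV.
2.1675 eV

Using E = hf:

E = hf = (6.626×10⁻³⁴ J·s)(5.241e+14 Hz)
E = 2.1675 eV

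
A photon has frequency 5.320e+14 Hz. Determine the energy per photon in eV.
2.2002 eV

Using E = hf:

E = hf = (6.626×10⁻³⁴ J·s)(5.320e+14 Hz)
E = 2.2002 eV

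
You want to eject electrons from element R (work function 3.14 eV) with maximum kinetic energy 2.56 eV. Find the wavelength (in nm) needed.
217.52 nm

From Einstein's equation: KE_max = hc/λ - φ

Rearranging for λ:
hc/λ = KE_max + φ
λ = hc/(KE_max + φ)

Required photon energy:
E_photon = KE_max + φ = 2.56 + 3.14 = 5.70 eV

Required wavelength:
λ = hc/E_photon = (6.626×10⁻³⁴)(3×10⁸) / (5.70 × 1.602×10⁻¹⁹)
λ = 217.52 nm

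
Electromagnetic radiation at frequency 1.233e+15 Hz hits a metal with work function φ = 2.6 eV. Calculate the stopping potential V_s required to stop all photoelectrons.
2.4993 V

The stopping potential V_s satisfies: eV_s = KE_max

First, find KE_max using Einstein's equation:
E_photon = hf = (6.626×10⁻³⁴ J·s)(1.233e+15 Hz) = 5.0993 eV
KE_max = E_photon - φ = 5.0993 - 2.6 = 2.4993 eV

Since eV_s = KE_max:
V_s = KE_max/e = 2.4993 V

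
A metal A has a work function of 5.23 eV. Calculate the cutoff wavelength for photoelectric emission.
237.06 nm

The threshold wavelength is when the photon energy equals the work function:
hc/λ₀ = φ

Solving for λ₀:
λ₀ = hc/φ = (6.626×10⁻³⁴ J·s)(3×10⁸ m/s) / (5.23 eV × 1.602×10⁻¹⁹ J/eV)
λ₀ = 237.06 nm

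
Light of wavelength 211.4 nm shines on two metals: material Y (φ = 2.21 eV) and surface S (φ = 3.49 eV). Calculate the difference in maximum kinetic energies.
1.2800 eV

Using KE_max = hc/λ - φ for each metal:

Photon energy: E = hc/λ = 5.8649 eV

For material Y (φ₁ = 2.21 eV):
KE₁ = E - φ₁ = 5.8649 - 2.21 = 3.6549 eV

For surface S (φ₂ = 3.49 eV):
KE₂ = E - φ₂ = 5.8649 - 3.49 = 2.3749 eV

Difference:
ΔKE = KE₁ - KE₂ = 3.6549 - 2.3749 = 1.2800 eV

Note: The difference equals the difference in work functions: 3.49 - 2.21 = 1.28 eV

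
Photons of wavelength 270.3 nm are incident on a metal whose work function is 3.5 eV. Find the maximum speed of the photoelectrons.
6.1833e+05 m/s

First, find the maximum kinetic energy:
E_photon = hc/λ = 4.5869 eV
KE_max = E_photon - φ = 4.5869 - 3.5 = 1.0869 eV

Convert to Joules: KE_max = 1.0869 × 1.602×10⁻¹⁹ J = 1.7414e-19 J

Then use KE = ½mv² to find velocity:
v = √(2·KE/m) = √(2 × 1.7414e-19 J / 9.109e-31 kg)
v = 6.1833e+05 m/s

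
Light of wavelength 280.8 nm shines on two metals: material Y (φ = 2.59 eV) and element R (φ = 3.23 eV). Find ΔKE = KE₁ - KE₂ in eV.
0.6400 eV

Using KE_max = hc/λ - φ for each metal:

Photon energy: E = hc/λ = 4.4154 eV

For material Y (φ₁ = 2.59 eV):
KE₁ = E - φ₁ = 4.4154 - 2.59 = 1.8254 eV

For element R (φ₂ = 3.23 eV):
KE₂ = E - φ₂ = 4.4154 - 3.23 = 1.1854 eV

Difference:
ΔKE = KE₁ - KE₂ = 1.8254 - 1.1854 = 0.6400 eV

Note: The difference equals the difference in work functions: 3.23 - 2.59 = 0.64 eV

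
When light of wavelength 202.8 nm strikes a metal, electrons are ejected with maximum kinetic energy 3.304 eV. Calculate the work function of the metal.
2.81 eV

From Einstein's photoelectric equation: KE_max = hf - φ = hc/λ - φ

Rearranging for φ:
φ = hc/λ - KE_max

Calculate photon energy:
E_photon = hc/λ = 6.1136 eV

Therefore:
φ = 6.1136 - 3.304 = 2.81 eV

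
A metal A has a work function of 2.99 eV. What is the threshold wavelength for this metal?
414.66 nm

The threshold wavelength is when the photon energy equals the work function:
hc/λ₀ = φ

Solving for λ₀:
λ₀ = hc/φ = (6.626×10⁻³⁴ J·s)(3×10⁸ m/s) / (2.99 eV × 1.602×10⁻¹⁹ J/eV)
λ₀ = 414.66 nm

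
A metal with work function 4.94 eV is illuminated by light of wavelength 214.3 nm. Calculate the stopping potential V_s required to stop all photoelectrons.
0.8455 V

The stopping potential V_s satisfies: eV_s = KE_max

First, find KE_max using Einstein's equation:
E_photon = hc/λ = 5.7855 eV
KE_max = E_photon - φ = 5.7855 - 4.94 = 0.8455 eV

Since eV_s = KE_max:
V_s = KE_max/e = 0.8455 V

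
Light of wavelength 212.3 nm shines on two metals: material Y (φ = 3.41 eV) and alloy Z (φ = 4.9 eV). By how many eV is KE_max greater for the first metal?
1.4900 eV

Using KE_max = hc/λ - φ for each metal:

Photon energy: E = hc/λ = 5.8400 eV

For material Y (φ₁ = 3.41 eV):
KE₁ = E - φ₁ = 5.8400 - 3.41 = 2.4300 eV

For alloy Z (φ₂ = 4.9 eV):
KE₂ = E - φ₂ = 5.8400 - 4.9 = 0.9400 eV

Difference:
ΔKE = KE₁ - KE₂ = 2.4300 - 0.9400 = 1.4900 eV

Note: The difference equals the difference in work functions: 4.9 - 3.41 = 1.49 eV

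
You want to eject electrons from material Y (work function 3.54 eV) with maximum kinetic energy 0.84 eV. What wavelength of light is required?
283.07 nm

From Einstein's equation: KE_max = hc/λ - φ

Rearranging for λ:
hc/λ = KE_max + φ
λ = hc/(KE_max + φ)

Required photon energy:
E_photon = KE_max + φ = 0.84 + 3.54 = 4.38 eV

Required wavelength:
λ = hc/E_photon = (6.626×10⁻³⁴)(3×10⁸) / (4.38 × 1.602×10⁻¹⁹)
λ = 283.07 nm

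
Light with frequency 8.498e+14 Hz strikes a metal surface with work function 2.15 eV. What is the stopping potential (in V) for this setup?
1.3645 V

The stopping potential V_s satisfies: eV_s = KE_max

First, find KE_max using Einstein's equation:
E_photon = hf = (6.626×10⁻³⁴ J·s)(8.498e+14 Hz) = 3.5145 eV
KE_max = E_photon - φ = 3.5145 - 2.15 = 1.3645 eV

Since eV_s = KE_max:
V_s = KE_max/e = 1.3645 V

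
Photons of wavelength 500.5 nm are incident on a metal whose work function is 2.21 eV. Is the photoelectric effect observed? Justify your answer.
Yes

For photoemission, the photon energy must exceed the work function.

Photon energy: E = hc/λ = 2.4772 eV
Work function: φ = 2.21 eV

Since E_photon (2.4772 eV) > φ (2.21 eV), photoemission WILL occur.
The threshold wavelength is λ₀ = hc/φ = 561.0 nm.
Since 500.5 nm < 561.0 nm, the light has sufficient energy.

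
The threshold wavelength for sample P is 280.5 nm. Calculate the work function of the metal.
4.42 eV

At the threshold wavelength, photon energy equals work function:
φ = hc/λ₀

Calculating:
φ = (6.626×10⁻³⁴ J·s)(3×10⁸ m/s) / (280.5×10⁻⁹ m)
φ = 4.42 eV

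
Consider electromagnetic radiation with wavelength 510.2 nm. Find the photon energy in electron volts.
2.4301 eV

Using E = hf = hc/λ:

E = hc/λ = (6.626×10⁻³⁴ J·s)(3×10⁸ m/s) / (510.2×10⁻⁹ m)
E = 2.4301 eV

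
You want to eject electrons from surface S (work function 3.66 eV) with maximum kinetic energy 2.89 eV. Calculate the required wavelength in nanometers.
189.29 nm

From Einstein's equation: KE_max = hc/λ - φ

Rearranging for λ:
hc/λ = KE_max + φ
λ = hc/(KE_max + φ)

Required photon energy:
E_photon = KE_max + φ = 2.89 + 3.66 = 6.55 eV

Required wavelength:
λ = hc/E_photon = (6.626×10⁻³⁴)(3×10⁸) / (6.55 × 1.602×10⁻¹⁹)
λ = 189.29 nm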